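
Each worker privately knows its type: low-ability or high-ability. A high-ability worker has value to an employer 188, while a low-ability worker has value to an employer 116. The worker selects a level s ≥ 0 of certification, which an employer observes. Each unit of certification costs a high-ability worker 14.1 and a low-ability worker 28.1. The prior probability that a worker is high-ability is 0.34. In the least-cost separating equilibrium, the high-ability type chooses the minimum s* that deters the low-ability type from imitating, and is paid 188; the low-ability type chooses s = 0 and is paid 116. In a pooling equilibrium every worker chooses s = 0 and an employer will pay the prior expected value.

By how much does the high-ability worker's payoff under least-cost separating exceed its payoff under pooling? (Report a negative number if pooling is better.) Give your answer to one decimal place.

Least-cost separating signal: s* solves 116 = 188 − 28.1·s*, so s* = (188 − 116)/28.1 ≈ 2.5623.
High-ability type's separating payoff: 188 − 14.1 × s* = 188 − 14.1 × (188 − 116)/28.1 = 188 − 1015.2/28.1 ≈ 151.872.
Pooling payoff: 0.34 × 188 + 0.66 × 116 = 140.48.
Difference: 151.872 − 140.48 = 11.392, i.e. 11.4 to one decimal place.
The high-ability type prefers to separate.

11.4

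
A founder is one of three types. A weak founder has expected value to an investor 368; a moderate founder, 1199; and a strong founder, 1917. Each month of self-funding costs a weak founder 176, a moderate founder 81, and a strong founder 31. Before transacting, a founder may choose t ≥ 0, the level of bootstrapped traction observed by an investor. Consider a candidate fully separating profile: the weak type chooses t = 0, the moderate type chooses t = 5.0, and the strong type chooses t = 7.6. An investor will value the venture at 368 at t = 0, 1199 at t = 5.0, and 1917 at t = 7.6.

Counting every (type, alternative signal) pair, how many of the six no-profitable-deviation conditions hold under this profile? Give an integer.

Moderate (own payoff 1199 − 81×5.0 = 794): to t=0 gives 368 → no gain ✓; to t=7.6 gives 1917 − 81×7.6 = 1301.4 → profitable ✗.
Strong (own payoff 1917 − 31×7.6 = 1681.4): to t=0 gives 368 → no gain ✓; to t=5.0 gives 1199 − 31×5.0 = 1044 → no gain ✓.
Weak (own payoff 368): to t=5.0 gives 1199 − 176×5.0 = 319 → no gain ✓; to t=7.6 gives 1917 − 176×7.6 = 579.4 → profitable ✗.
4 of the 6 constraints hold; not an equilibrium.

4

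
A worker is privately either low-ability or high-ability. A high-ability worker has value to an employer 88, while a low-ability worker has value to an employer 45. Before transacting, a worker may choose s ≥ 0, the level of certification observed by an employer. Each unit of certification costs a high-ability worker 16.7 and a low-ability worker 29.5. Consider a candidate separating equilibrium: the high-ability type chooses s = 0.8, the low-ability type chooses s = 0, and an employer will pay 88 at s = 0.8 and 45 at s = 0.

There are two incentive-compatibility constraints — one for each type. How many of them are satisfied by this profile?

1

Low-ability type: stay at 0 → 45; mimic → 88 − 29.5 × 0.8 = 64.4. IC fails (45 < 64.4).
High-ability type: signal → 88 − 16.7 × 0.8 = 74.64; deviate to 0 → 45. IC holds (74.64 ≥ 45).
1 of 2 constraints hold, so this profile is not an equilibrium.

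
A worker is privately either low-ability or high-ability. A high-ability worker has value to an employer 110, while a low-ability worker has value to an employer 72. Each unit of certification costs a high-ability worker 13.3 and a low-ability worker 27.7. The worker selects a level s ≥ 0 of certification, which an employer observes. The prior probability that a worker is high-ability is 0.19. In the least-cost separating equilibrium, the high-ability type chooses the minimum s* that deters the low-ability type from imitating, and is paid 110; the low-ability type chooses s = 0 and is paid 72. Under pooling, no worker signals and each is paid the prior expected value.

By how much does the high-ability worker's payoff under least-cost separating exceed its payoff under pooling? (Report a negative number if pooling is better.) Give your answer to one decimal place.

12.5

Least-cost separating signal: s* solves 72 = 110 − 27.7·s*, so s* = (110 − 72)/27.7 ≈ 1.3718.
High-ability type's separating payoff: 110 − 13.3 × s* = 110 − 13.3 × (110 − 72)/27.7 = 110 − 505.4/27.7 ≈ 91.755.
Pooling payoff: 0.19 × 110 + 0.81 × 72 = 79.22.
Difference: 91.755 − 79.22 = 12.535, i.e. 12.5 to one decimal place.
The high-ability type prefers to separate.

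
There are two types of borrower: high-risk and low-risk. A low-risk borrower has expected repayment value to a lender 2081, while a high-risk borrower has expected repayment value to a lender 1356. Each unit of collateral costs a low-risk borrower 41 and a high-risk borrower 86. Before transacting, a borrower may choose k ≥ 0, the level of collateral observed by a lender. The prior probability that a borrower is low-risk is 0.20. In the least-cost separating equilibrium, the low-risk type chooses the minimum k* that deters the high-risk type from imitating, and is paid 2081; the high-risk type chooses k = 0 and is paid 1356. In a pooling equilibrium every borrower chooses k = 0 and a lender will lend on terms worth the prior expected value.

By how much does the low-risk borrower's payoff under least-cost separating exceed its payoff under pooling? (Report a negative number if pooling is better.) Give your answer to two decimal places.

234.36

Least-cost separating signal: k* solves 1356 = 2081 − 86·k*, so k* = (2081 − 1356)/86 ≈ 8.4302.
Low-risk type's separating payoff: 2081 − 41 × k* = 2081 − 41 × (2081 − 1356)/86 = 2081 − 29725/86 ≈ 1735.3605.
Pooling payoff: 0.20 × 2081 + 0.80 × 1356 = 1501.
Difference: 1735.3605 − 1501 = 234.3605, i.e. 234.36 to two decimal places.
The low-risk type prefers to separate.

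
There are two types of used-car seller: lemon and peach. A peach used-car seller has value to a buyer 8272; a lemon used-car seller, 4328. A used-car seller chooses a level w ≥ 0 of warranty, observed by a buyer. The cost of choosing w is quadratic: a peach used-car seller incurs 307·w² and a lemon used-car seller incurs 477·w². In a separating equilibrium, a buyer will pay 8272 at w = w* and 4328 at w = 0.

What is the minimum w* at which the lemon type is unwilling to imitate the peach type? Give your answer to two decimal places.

2.88

The lemon type at w = 0 receives 4328; imitating at w* yields 8272 − 477·w*².
Indifference: 4328 = 8272 − 477·w*², so w*² = (8272 − 4328) / 477 ≈ 8.2683.
w* = √8.2683 ≈ 2.88.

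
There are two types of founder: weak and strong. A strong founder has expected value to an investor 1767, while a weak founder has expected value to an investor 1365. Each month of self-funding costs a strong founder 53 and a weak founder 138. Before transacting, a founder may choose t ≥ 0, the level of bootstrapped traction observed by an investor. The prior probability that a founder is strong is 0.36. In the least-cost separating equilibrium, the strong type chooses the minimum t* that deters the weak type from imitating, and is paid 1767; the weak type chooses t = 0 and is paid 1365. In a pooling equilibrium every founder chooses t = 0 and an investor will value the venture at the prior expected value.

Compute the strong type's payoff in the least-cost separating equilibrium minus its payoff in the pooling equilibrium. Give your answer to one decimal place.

Least-cost separating signal: t* solves 1365 = 1767 − 138·t*, so t* = (1767 − 1365)/138 ≈ 2.9130.
Strong type's separating payoff: 1767 − 53 × t* = 1767 − 53 × (1767 − 1365)/138 = 1767 − 21306/138 ≈ 1612.609.
Pooling payoff: 0.36 × 1767 + 0.64 × 1365 = 1509.72.
Difference: 1612.609 − 1509.72 = 102.889, i.e. 102.9 to one decimal place.
The strong type prefers to separate.

102.9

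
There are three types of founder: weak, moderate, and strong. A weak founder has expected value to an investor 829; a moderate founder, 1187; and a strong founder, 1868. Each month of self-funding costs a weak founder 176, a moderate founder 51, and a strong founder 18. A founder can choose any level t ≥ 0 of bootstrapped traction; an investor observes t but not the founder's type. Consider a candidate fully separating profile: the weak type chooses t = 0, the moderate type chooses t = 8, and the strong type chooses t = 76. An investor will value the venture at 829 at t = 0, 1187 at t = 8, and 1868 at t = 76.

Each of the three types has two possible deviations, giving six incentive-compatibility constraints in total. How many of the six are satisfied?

Strong (own payoff 1868 − 18×76 = 500): to t=0 gives 829 → profitable ✗; to t=8 gives 1187 − 18×8 = 1043 → profitable ✗.
Weak (own payoff 829): to t=8 gives 1187 − 176×8 = -221 → no gain ✓; to t=76 gives 1868 − 176×76 = -11508 → no gain ✓.
Moderate (own payoff 1187 − 51×8 = 779): to t=0 gives 829 → profitable ✗; to t=76 gives 1868 − 51×76 = -2008 → no gain ✓.
3 of the 6 constraints hold; not an equilibrium.

3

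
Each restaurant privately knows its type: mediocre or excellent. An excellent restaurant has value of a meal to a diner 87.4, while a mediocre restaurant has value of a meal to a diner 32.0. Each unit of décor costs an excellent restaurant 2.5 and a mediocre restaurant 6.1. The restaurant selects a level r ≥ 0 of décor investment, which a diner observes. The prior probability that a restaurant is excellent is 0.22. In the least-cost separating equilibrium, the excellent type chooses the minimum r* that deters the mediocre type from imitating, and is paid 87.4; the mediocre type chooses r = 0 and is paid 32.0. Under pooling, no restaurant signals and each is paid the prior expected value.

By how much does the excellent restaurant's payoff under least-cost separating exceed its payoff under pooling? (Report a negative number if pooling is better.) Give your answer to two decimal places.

20.51

Least-cost separating signal: r* solves 32.0 = 87.4 − 6.1·r*, so r* = (87.4 − 32.0)/6.1 ≈ 9.0820.
Excellent type's separating payoff: 87.4 − 2.5 × r* = 87.4 − 2.5 × (87.4 − 32.0)/6.1 = 87.4 − 138.5/6.1 ≈ 64.6951.
Pooling payoff: 0.22 × 87.4 + 0.78 × 32.0 = 44.188.
Difference: 64.6951 − 44.188 = 20.5071, i.e. 20.51 to two decimal places.
The excellent type prefers to separate.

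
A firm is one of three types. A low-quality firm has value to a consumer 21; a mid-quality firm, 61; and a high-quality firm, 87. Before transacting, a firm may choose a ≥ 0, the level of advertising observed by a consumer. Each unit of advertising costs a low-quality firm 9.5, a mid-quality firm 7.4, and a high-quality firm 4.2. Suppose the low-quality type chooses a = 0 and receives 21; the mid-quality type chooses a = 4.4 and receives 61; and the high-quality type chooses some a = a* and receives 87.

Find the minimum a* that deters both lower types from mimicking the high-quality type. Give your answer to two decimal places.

Low-quality type (on-path payoff 21) won't mimic when 21 ≥ 87 − 9.5·a*, i.e. a* ≥ 6.95.
Mid-quality type (on-path payoff 61 − 7.4×4.4 = 28.44) won't mimic when 28.44 ≥ 87 − 7.4·a*, i.e. a* ≥ 7.91.
Both must hold, so a* = max(6.95, 7.91) = 7.91. The mid-quality type's constraint binds.

7.91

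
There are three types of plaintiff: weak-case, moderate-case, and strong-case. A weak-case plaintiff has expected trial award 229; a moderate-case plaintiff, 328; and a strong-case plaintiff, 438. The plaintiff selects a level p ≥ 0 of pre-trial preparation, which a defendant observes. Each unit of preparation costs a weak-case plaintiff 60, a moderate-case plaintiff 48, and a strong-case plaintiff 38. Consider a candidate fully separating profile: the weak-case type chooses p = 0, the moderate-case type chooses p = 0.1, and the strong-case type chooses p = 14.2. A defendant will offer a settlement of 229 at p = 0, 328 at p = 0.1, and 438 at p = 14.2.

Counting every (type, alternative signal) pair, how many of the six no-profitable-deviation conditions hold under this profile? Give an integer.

Strong-case (own payoff 438 − 38×14.2 = -101.6): to p=0 gives 229 → profitable ✗; to p=0.1 gives 328 − 38×0.1 = 324.2 → profitable ✗.
Weak-case (own payoff 229): to p=0.1 gives 328 − 60×0.1 = 322 → profitable ✗; to p=14.2 gives 438 − 60×14.2 = -414 → no gain ✓.
Moderate-case (own payoff 328 − 48×0.1 = 323.2): to p=0 gives 229 → no gain ✓; to p=14.2 gives 438 − 48×14.2 = -243.6 → no gain ✓.
3 of the 6 constraints hold; not an equilibrium.

3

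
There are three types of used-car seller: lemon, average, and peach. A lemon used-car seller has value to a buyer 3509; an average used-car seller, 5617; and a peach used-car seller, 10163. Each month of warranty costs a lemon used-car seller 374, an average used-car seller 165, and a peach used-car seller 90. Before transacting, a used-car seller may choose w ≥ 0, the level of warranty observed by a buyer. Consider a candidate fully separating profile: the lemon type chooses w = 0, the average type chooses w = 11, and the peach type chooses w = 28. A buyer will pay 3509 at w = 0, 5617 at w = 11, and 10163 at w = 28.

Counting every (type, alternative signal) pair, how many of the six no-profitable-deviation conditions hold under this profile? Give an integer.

Average (own payoff 5617 − 165×11 = 3802): to w=0 gives 3509 → no gain ✓; to w=28 gives 10163 − 165×28 = 5543 → profitable ✗.
Peach (own payoff 10163 − 90×28 = 7643): to w=0 gives 3509 → no gain ✓; to w=11 gives 5617 − 90×11 = 4627 → no gain ✓.
Lemon (own payoff 3509): to w=11 gives 5617 − 374×11 = 1503 → no gain ✓; to w=28 gives 10163 − 374×28 = -309 → no gain ✓.
5 of the 6 constraints hold; not an equilibrium.

5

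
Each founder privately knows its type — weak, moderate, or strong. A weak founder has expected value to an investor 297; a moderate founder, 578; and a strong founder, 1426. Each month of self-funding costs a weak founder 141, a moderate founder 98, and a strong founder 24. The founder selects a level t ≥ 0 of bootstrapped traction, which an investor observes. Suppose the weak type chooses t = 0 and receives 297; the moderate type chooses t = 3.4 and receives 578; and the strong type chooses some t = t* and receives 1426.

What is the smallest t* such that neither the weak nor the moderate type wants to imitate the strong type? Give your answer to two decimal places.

Weak type (on-path payoff 297) won't mimic when 297 ≥ 1426 − 141·t*, i.e. t* ≥ 8.01.
Moderate type (on-path payoff 578 − 98×3.4 = 244.8) won't mimic when 244.8 ≥ 1426 − 98·t*, i.e. t* ≥ 12.05.
Both must hold, so t* = max(8.01, 12.05) = 12.05. The moderate type's constraint binds.

12.05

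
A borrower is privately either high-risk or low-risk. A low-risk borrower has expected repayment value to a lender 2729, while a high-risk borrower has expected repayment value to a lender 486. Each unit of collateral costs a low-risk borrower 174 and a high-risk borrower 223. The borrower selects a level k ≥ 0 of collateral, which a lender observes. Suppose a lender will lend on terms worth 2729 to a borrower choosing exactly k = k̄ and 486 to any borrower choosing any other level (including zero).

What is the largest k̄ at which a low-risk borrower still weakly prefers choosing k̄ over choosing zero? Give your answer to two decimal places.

12.89

Choosing k̄ yields the low-risk type 2729 − 174·k̄; choosing zero yields 486.
The low-risk type is indifferent at 2729 − 174·k̄ = 486, i.e. k̄ = (2729 − 486) / 174 ≈ 12.89.
For any k̄ above 12.89 the low-risk type would rather pool at zero, so separation collapses.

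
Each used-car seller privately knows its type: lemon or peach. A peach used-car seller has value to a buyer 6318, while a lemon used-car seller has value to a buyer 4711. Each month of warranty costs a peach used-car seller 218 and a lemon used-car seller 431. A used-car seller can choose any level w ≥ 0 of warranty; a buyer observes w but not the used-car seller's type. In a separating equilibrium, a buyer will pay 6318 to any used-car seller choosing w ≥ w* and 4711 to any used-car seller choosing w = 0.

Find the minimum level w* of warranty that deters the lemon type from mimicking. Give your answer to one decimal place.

A lemon used-car seller choosing w = 0 receives 4711.
Imitating at w* instead would pay 6318 at cost 431·w*, netting 6318 − 431·w*.
Indifference: 4711 = 6318 − 431·w*, so w* = (6318 − 4711) / 431 ≈ 3.7.
At w* the lemon type's incentive constraint just binds; the peach type strictly prefers w* since its per-unit cost is lower.

3.7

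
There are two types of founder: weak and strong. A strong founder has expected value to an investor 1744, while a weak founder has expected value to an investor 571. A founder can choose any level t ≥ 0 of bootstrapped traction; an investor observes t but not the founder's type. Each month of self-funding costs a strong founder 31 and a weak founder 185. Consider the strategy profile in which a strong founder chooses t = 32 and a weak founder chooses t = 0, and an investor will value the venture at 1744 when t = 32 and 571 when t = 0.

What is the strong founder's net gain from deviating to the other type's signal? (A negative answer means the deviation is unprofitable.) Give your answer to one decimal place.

Playing t = 32 the strong founder receives 1744 − 31 × 32 = 752.
Deviating to t = 0 yields 571 instead.
Gain from deviating: 571 − 752 = -181.0.
The gain is negative, so the strong type's incentive-compatibility constraint is satisfied.

-181.0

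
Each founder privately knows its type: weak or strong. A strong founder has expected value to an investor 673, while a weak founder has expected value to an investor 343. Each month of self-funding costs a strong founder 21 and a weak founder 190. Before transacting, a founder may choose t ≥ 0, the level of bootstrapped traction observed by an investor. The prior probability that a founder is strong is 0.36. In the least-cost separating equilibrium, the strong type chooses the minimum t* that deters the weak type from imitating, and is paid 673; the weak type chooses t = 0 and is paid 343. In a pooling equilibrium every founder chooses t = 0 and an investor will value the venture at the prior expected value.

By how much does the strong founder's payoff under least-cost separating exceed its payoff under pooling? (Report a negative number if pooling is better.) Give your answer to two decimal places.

Least-cost separating signal: t* solves 343 = 673 − 190·t*, so t* = (673 − 343)/190 ≈ 1.7368.
Strong type's separating payoff: 673 − 21 × t* = 673 − 21 × (673 − 343)/190 = 673 − 6930/190 ≈ 636.5263.
Pooling payoff: 0.36 × 673 + 0.64 × 343 = 461.8.
Difference: 636.5263 − 461.8 = 174.7263, i.e. 174.73 to two decimal places.
The strong type prefers to separate.

174.73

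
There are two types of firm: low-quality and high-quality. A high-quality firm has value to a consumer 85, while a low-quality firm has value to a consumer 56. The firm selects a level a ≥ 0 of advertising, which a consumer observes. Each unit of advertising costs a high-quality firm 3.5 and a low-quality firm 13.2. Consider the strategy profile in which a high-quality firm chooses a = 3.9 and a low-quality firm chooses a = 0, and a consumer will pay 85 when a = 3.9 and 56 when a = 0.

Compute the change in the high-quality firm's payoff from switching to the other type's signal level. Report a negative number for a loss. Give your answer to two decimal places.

-15.35

Playing a = 3.9 the high-quality firm receives 85 − 3.5 × 3.9 = 71.35.
Deviating to a = 0 yields 56 instead.
Gain from deviating: 56 − 71.35 = -15.35.
The gain is negative, so the high-quality type's incentive-compatibility constraint is satisfied.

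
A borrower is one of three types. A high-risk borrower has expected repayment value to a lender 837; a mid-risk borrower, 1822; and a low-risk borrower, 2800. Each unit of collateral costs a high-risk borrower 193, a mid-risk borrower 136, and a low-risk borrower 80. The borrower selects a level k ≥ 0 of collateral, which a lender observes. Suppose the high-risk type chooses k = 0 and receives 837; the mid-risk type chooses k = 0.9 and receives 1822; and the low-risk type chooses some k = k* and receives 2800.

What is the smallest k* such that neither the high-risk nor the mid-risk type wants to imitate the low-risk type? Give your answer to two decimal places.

10.17

High-risk type (on-path payoff 837) won't mimic when 837 ≥ 2800 − 193·k*, i.e. k* ≥ 10.17.
Mid-risk type (on-path payoff 1822 − 136×0.9 = 1699.6) won't mimic when 1699.6 ≥ 2800 − 136·k*, i.e. k* ≥ 8.09.
Both must hold, so k* = max(10.17, 8.09) = 10.17. The high-risk type's constraint binds.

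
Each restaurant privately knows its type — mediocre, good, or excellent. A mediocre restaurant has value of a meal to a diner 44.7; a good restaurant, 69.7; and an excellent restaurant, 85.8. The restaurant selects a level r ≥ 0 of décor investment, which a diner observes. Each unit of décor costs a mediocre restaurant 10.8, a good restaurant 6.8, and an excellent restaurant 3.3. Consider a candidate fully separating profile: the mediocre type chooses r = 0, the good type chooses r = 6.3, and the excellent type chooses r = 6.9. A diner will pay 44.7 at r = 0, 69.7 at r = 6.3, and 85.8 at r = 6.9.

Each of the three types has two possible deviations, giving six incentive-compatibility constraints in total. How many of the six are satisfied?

Good (own payoff 69.7 − 6.8×6.3 = 26.86): to r=0 gives 44.7 → profitable ✗; to r=6.9 gives 85.8 − 6.8×6.9 = 38.88 → profitable ✗.
Excellent (own payoff 85.8 − 3.3×6.9 = 63.03): to r=0 gives 44.7 → no gain ✓; to r=6.3 gives 69.7 − 3.3×6.3 = 48.91 → no gain ✓.
Mediocre (own payoff 44.7): to r=6.3 gives 69.7 − 10.8×6.3 = 1.66 → no gain ✓; to r=6.9 gives 85.8 − 10.8×6.9 = 11.28 → no gain ✓.
4 of the 6 constraints hold; not an equilibrium.

4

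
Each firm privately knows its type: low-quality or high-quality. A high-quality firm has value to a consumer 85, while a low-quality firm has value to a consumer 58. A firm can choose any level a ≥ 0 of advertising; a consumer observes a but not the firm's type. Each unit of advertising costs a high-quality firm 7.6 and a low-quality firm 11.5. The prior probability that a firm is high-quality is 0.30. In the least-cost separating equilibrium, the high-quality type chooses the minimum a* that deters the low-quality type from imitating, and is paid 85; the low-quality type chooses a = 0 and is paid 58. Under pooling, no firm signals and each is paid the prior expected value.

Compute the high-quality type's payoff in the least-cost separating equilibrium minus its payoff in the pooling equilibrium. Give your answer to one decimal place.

1.1

Least-cost separating signal: a* solves 58 = 85 − 11.5·a*, so a* = (85 − 58)/11.5 ≈ 2.3478.
High-quality type's separating payoff: 85 − 7.6 × a* = 85 − 7.6 × (85 − 58)/11.5 = 85 − 205.2/11.5 ≈ 67.157.
Pooling payoff: 0.30 × 85 + 0.70 × 58 = 66.1.
Difference: 67.157 − 66.1 = 1.057, i.e. 1.1 to one decimal place.
The high-quality type prefers to separate.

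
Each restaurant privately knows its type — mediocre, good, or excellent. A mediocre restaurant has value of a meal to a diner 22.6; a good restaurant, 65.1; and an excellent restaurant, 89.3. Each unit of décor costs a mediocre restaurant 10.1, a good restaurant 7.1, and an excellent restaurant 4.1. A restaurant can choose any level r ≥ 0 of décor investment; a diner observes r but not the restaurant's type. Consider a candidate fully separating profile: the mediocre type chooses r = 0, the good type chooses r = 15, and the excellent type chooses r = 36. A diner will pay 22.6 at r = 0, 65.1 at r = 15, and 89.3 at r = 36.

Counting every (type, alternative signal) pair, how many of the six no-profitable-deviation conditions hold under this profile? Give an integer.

Excellent (own payoff 89.3 − 4.1×36 = -58.3): to r=0 gives 22.6 → profitable ✗; to r=15 gives 65.1 − 4.1×15 = 3.6 → profitable ✗.
Mediocre (own payoff 22.6): to r=15 gives 65.1 − 10.1×15 = -86.4 → no gain ✓; to r=36 gives 89.3 − 10.1×36 = -274.3 → no gain ✓.
Good (own payoff 65.1 − 7.1×15 = -41.4): to r=0 gives 22.6 → profitable ✗; to r=36 gives 89.3 − 7.1×36 = -166.3 → no gain ✓.
3 of the 6 constraints hold; not an equilibrium.

3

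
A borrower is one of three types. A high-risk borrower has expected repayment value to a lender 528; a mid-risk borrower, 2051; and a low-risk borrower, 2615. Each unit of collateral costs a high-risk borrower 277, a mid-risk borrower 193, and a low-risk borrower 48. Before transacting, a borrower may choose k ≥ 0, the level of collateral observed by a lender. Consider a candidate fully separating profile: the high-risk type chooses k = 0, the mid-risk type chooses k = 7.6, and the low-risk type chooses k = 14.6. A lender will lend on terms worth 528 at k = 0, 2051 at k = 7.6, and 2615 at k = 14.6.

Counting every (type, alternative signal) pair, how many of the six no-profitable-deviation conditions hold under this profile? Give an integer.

6

Low-risk (own payoff 2615 − 48×14.6 = 1914.2): to k=0 gives 528 → no gain ✓; to k=7.6 gives 2051 − 48×7.6 = 1686.2 → no gain ✓.
High-risk (own payoff 528): to k=7.6 gives 2051 − 277×7.6 = -54.2 → no gain ✓; to k=14.6 gives 2615 − 277×14.6 = -1429.2 → no gain ✓.
Mid-risk (own payoff 2051 − 193×7.6 = 584.2): to k=0 gives 528 → no gain ✓; to k=14.6 gives 2615 − 193×14.6 = -202.8 → no gain ✓.
6 of the 6 constraints hold; this profile is a separating equilibrium.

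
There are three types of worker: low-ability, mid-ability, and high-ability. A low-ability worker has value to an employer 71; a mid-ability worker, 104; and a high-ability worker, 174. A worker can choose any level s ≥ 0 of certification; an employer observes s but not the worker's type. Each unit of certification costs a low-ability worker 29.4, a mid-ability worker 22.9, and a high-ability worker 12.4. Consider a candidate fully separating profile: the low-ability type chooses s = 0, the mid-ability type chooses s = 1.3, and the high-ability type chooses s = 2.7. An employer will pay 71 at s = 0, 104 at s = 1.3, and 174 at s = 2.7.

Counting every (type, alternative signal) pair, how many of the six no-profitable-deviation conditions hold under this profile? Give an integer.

Low-ability (own payoff 71): to s=1.3 gives 104 − 29.4×1.3 = 65.78 → no gain ✓; to s=2.7 gives 174 − 29.4×2.7 = 94.62 → profitable ✗.
Mid-ability (own payoff 104 − 22.9×1.3 = 74.23): to s=0 gives 71 → no gain ✓; to s=2.7 gives 174 − 22.9×2.7 = 112.17 → profitable ✗.
High-ability (own payoff 174 − 12.4×2.7 = 140.52): to s=0 gives 71 → no gain ✓; to s=1.3 gives 104 − 12.4×1.3 = 87.88 → no gain ✓.
4 of the 6 constraints hold; not an equilibrium.

4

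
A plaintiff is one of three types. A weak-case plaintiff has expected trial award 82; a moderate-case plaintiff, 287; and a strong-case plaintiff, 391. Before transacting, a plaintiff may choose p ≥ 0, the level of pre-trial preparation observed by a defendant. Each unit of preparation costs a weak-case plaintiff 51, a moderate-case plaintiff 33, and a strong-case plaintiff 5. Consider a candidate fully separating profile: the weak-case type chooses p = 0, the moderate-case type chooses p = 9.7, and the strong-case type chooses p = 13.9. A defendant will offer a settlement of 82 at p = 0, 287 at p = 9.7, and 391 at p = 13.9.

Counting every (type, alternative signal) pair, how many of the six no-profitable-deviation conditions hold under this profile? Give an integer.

Strong-case (own payoff 391 − 5×13.9 = 321.5): to p=0 gives 82 → no gain ✓; to p=9.7 gives 287 − 5×9.7 = 238.5 → no gain ✓.
Moderate-case (own payoff 287 − 33×9.7 = -33.1): to p=0 gives 82 → profitable ✗; to p=13.9 gives 391 − 33×13.9 = -67.7 → no gain ✓.
Weak-case (own payoff 82): to p=9.7 gives 287 − 51×9.7 = -207.7 → no gain ✓; to p=13.9 gives 391 − 51×13.9 = -317.9 → no gain ✓.
5 of the 6 constraints hold; not an equilibrium.

5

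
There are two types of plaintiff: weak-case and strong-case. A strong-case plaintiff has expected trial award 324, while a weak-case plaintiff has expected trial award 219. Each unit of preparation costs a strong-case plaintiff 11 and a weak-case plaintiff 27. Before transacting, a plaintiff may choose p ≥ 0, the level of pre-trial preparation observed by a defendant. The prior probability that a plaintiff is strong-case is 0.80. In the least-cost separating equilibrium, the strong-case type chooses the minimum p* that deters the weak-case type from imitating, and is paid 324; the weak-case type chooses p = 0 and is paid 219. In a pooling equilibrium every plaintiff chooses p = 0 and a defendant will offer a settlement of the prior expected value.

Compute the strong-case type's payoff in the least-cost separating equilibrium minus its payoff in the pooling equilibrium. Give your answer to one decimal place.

Least-cost separating signal: p* solves 219 = 324 − 27·p*, so p* = (324 − 219)/27 ≈ 3.8889.
Strong-case type's separating payoff: 324 − 11 × p* = 324 − 11 × (324 − 219)/27 = 324 − 1155/27 ≈ 281.222.
Pooling payoff: 0.80 × 324 + 0.20 × 219 = 303.
Difference: 281.222 − 303 = -21.778, i.e. -21.8 to one decimal place.
The strong-case type would prefer the pooling outcome.

-21.8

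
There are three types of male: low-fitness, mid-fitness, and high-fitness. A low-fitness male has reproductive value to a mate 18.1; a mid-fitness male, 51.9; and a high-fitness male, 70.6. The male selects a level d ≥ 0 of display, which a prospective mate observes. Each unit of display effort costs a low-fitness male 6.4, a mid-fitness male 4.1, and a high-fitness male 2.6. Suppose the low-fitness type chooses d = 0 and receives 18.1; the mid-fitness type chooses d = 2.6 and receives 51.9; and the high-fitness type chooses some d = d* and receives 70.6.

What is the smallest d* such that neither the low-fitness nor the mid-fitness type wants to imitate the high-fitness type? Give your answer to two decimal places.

8.20

Mid-fitness type (on-path payoff 51.9 − 4.1×2.6 = 41.24) won't mimic when 41.24 ≥ 70.6 − 4.1·d*, i.e. d* ≥ 7.16.
Low-fitness type (on-path payoff 18.1) won't mimic when 18.1 ≥ 70.6 − 6.4·d*, i.e. d* ≥ 8.20.
Both must hold, so d* = max(8.20, 7.16) = 8.20. The low-fitness type's constraint binds.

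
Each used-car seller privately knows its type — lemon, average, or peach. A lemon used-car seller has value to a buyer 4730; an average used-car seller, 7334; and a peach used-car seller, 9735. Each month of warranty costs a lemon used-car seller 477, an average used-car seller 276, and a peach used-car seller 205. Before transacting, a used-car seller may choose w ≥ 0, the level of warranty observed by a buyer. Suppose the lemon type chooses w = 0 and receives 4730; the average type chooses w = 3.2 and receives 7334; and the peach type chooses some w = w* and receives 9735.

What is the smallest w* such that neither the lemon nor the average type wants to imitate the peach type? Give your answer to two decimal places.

11.90

Lemon type (on-path payoff 4730) won't mimic when 4730 ≥ 9735 − 477·w*, i.e. w* ≥ 10.49.
Average type (on-path payoff 7334 − 276×3.2 = 6450.8) won't mimic when 6450.8 ≥ 9735 − 276·w*, i.e. w* ≥ 11.90.
Both must hold, so w* = max(10.49, 11.90) = 11.90. The average type's constraint binds.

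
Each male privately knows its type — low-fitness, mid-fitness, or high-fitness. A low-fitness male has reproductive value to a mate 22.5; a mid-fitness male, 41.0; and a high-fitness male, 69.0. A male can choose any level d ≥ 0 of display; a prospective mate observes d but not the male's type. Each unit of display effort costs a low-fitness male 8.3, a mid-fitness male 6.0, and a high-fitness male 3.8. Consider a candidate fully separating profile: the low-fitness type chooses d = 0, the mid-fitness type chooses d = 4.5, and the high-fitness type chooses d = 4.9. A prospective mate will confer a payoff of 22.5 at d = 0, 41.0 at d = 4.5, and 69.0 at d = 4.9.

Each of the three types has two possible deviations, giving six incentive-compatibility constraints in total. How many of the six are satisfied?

Low-fitness (own payoff 22.5): to d=4.5 gives 41.0 − 8.3×4.5 = 3.65 → no gain ✓; to d=4.9 gives 69.0 − 8.3×4.9 = 28.33 → profitable ✗.
Mid-fitness (own payoff 41.0 − 6.0×4.5 = 14): to d=0 gives 22.5 → profitable ✗; to d=4.9 gives 69.0 − 6.0×4.9 = 39.6 → profitable ✗.
High-fitness (own payoff 69.0 − 3.8×4.9 = 50.38): to d=0 gives 22.5 → no gain ✓; to d=4.5 gives 41.0 − 3.8×4.5 = 23.9 → no gain ✓.
3 of the 6 constraints hold; not an equilibrium.

3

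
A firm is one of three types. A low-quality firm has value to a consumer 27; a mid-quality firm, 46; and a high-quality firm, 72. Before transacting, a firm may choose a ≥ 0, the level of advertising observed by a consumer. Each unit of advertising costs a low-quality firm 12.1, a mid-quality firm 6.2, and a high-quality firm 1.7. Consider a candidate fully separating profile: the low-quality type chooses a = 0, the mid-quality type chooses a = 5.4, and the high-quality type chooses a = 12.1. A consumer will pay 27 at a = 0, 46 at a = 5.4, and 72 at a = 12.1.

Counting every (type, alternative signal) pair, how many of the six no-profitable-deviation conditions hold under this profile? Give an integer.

Low-quality (own payoff 27): to a=5.4 gives 46 − 12.1×5.4 = -19.34 → no gain ✓; to a=12.1 gives 72 − 12.1×12.1 = -74.41 → no gain ✓.
Mid-quality (own payoff 46 − 6.2×5.4 = 12.52): to a=0 gives 27 → profitable ✗; to a=12.1 gives 72 − 6.2×12.1 = -3.02 → no gain ✓.
High-quality (own payoff 72 − 1.7×12.1 = 51.43): to a=0 gives 27 → no gain ✓; to a=5.4 gives 46 − 1.7×5.4 = 36.82 → no gain ✓.
5 of the 6 constraints hold; not an equilibrium.

5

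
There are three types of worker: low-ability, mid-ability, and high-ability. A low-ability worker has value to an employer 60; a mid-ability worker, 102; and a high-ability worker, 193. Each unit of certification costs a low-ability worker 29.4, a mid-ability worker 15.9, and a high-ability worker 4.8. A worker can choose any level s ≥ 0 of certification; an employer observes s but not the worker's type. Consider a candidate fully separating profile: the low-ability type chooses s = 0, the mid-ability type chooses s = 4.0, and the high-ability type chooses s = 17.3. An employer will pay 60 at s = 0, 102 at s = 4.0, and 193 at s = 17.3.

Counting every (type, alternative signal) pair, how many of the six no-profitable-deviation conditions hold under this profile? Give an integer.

Mid-ability (own payoff 102 − 15.9×4.0 = 38.4): to s=0 gives 60 → profitable ✗; to s=17.3 gives 193 − 15.9×17.3 = -82.07 → no gain ✓.
High-ability (own payoff 193 − 4.8×17.3 = 109.96): to s=0 gives 60 → no gain ✓; to s=4.0 gives 102 − 4.8×4.0 = 82.8 → no gain ✓.
Low-ability (own payoff 60): to s=4.0 gives 102 − 29.4×4.0 = -15.6 → no gain ✓; to s=17.3 gives 193 − 29.4×17.3 = -315.62 → no gain ✓.
5 of the 6 constraints hold; not an equilibrium.

5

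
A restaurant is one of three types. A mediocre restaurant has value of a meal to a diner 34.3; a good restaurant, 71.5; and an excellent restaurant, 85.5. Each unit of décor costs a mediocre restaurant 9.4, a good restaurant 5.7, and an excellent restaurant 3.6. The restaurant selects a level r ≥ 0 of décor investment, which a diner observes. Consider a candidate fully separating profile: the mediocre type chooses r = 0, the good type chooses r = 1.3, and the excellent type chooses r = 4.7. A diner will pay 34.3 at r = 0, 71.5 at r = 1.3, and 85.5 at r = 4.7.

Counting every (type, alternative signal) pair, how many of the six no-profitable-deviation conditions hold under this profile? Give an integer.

Excellent (own payoff 85.5 − 3.6×4.7 = 68.58): to r=0 gives 34.3 → no gain ✓; to r=1.3 gives 71.5 − 3.6×1.3 = 66.82 → no gain ✓.
Mediocre (own payoff 34.3): to r=1.3 gives 71.5 − 9.4×1.3 = 59.28 → profitable ✗; to r=4.7 gives 85.5 − 9.4×4.7 = 41.32 → profitable ✗.
Good (own payoff 71.5 − 5.7×1.3 = 64.09): to r=0 gives 34.3 → no gain ✓; to r=4.7 gives 85.5 − 5.7×4.7 = 58.71 → no gain ✓.
4 of the 6 constraints hold; not an equilibrium.

4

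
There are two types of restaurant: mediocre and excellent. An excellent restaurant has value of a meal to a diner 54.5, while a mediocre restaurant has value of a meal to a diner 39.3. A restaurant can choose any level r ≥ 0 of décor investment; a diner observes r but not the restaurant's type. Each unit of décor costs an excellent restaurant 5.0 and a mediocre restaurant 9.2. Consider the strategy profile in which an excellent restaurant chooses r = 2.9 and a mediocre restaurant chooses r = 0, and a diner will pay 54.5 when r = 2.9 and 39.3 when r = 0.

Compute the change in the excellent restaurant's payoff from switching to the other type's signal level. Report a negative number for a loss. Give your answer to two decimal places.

Playing r = 2.9 the excellent restaurant receives 54.5 − 5.0 × 2.9 = 40.
Deviating to r = 0 yields 39.3 instead.
Gain from deviating: 39.3 − 40 = -0.70.
The gain is negative, so the excellent type's incentive-compatibility constraint is satisfied.

-0.70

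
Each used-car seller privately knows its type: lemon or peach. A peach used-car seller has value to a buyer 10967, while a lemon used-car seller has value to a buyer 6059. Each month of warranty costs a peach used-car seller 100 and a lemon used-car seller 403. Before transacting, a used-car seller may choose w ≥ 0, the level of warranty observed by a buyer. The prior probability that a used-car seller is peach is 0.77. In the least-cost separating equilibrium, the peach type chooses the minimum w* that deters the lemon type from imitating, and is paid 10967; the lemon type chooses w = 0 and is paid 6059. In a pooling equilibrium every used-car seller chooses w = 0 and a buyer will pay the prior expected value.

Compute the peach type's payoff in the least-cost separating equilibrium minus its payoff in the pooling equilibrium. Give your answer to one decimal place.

Least-cost separating signal: w* solves 6059 = 10967 − 403·w*, so w* = (10967 − 6059)/403 ≈ 12.1787.
Peach type's separating payoff: 10967 − 100 × w* = 10967 − 100 × (10967 − 6059)/403 = 10967 − 490800/403 ≈ 9749.134.
Pooling payoff: 0.77 × 10967 + 0.23 × 6059 = 9838.16.
Difference: 9749.134 − 9838.16 = -89.026, i.e. -89.0 to one decimal place.
The peach type would prefer the pooling outcome.

-89.0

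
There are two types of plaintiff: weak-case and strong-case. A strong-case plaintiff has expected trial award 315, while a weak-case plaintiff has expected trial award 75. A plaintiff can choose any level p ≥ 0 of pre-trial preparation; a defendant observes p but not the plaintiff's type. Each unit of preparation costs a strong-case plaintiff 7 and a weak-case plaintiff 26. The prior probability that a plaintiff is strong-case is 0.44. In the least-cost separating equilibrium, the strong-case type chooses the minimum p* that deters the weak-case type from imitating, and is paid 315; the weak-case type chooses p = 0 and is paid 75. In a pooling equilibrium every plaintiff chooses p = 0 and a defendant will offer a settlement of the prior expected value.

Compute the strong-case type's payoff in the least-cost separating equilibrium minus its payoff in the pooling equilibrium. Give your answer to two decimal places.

69.78

Least-cost separating signal: p* solves 75 = 315 − 26·p*, so p* = (315 − 75)/26 ≈ 9.2308.
Strong-case type's separating payoff: 315 − 7 × p* = 315 − 7 × (315 − 75)/26 = 315 − 1680/26 ≈ 250.3846.
Pooling payoff: 0.44 × 315 + 0.56 × 75 = 180.6.
Difference: 250.3846 − 180.6 = 69.7846, i.e. 69.78 to two decimal places.
The strong-case type prefers to separate.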